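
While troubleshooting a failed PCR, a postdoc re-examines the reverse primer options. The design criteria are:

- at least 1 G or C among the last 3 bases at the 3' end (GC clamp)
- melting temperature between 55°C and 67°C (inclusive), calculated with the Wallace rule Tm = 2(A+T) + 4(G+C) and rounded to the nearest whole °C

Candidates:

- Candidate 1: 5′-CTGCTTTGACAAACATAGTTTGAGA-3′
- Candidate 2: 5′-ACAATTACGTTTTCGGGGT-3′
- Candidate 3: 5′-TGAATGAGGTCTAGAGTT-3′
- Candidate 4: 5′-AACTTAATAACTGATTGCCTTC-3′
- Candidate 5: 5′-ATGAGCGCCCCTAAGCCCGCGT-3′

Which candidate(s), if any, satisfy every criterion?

Candidate 1 (25 nt, A=8 T=8 G=5 C=4): 3' end AGA has 1 G/C ✓; Tm = 2·16 + 4·9 = 68°C, outside 55–67°C ✗ — fails.
Candidate 2 (19 nt, A=4 T=7 G=5 C=3): 3' end GGT has 2 G/C ✓; Tm = 2·11 + 4·8 = 54°C, outside 55–67°C ✗ — fails.
Candidate 3 (18 nt, A=5 T=6 G=6 C=1): 3' end GTT has 1 G/C ✓; Tm = 2·11 + 4·7 = 50°C, outside 55–67°C ✗ — fails.
Candidate 4 (22 nt, A=7 T=8 G=2 C=5): 3' end TTC has 1 G/C ✓; Tm = 2·15 + 4·7 = 58°C ✓ — passes.
Candidate 5 (22 nt, A=4 T=3 G=6 C=9): 3' end CGT has 2 G/C ✓; Tm = 2·7 + 4·15 = 74°C, outside 55–67°C ✗ — fails.

Candidate 4 only.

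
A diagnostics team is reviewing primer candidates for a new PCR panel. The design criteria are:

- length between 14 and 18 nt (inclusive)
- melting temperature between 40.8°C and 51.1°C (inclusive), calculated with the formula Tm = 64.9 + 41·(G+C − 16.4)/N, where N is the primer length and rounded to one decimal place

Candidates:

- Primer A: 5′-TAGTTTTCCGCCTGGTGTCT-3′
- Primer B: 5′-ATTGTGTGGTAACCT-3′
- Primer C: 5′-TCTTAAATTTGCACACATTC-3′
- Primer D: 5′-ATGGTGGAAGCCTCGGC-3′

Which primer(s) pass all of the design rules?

Primer A (20 nt, A=1 T=9 G=5 C=5): length 20, outside 14–18 ✗; Tm = 64.9 + 41·(10 − 16.4)/20 = 51.8°C, outside 40.8–51.1°C ✗ — fails.
Primer B (15 nt, A=3 T=6 G=4 C=2): length 15 ✓; Tm = 64.9 + 41·(6 − 16.4)/15 = 36.5°C, outside 40.8–51.1°C ✗ — fails.
Primer C (20 nt, A=6 T=8 G=1 C=5): length 20, outside 14–18 ✗; Tm = 64.9 + 41·(6 − 16.4)/20 = 43.6°C ✓ — fails.
Primer D (17 nt, A=3 T=3 G=7 C=4): length 17 ✓; Tm = 64.9 + 41·(11 − 16.4)/17 = 51.9°C, outside 40.8–51.1°C ✗ — fails.

None of the candidates satisfy all criteria.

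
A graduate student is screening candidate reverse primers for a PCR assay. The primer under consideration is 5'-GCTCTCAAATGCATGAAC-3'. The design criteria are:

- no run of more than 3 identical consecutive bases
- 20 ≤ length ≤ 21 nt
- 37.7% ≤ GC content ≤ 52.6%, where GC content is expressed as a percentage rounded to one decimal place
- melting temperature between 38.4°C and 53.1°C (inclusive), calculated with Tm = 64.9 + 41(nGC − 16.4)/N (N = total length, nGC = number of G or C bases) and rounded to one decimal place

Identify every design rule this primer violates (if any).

Fails: length.

Base counts: A=6, T=4, G=3, C=5 (length 18).
homopolymer run: longest run = 3 ✓
length: length 18, outside 20–21 ✗
GC content: GC 8/18 = 44.4% ✓
Tm: Tm = 64.9 + 41·(8 − 16.4)/18 = 45.8°C ✓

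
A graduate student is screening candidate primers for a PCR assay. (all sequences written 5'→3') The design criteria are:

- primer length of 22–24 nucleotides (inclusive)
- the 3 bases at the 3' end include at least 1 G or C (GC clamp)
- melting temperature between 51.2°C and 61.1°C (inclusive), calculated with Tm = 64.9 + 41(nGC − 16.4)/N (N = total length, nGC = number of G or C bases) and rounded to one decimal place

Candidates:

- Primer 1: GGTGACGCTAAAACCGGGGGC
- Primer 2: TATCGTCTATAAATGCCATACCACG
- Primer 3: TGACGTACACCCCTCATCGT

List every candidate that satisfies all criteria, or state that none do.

Primer 1 (21 nt, A=5 T=2 G=9 C=5): length 21, outside 22–24 ✗; 3' end GGC has 3 G/C ✓; Tm = 64.9 + 41·(14 − 16.4)/21 = 60.2°C ✓ — fails.
Primer 2 (25 nt, A=8 T=7 G=3 C=7): length 25, outside 22–24 ✗; 3' end ACG has 2 G/C ✓; Tm = 64.9 + 41·(10 − 16.4)/25 = 54.4°C ✓ — fails.
Primer 3 (20 nt, A=4 T=5 G=3 C=8): length 20, outside 22–24 ✗; 3' end CGT has 2 G/C ✓; Tm = 64.9 + 41·(11 − 16.4)/20 = 53.8°C ✓ — fails.

None of the candidates satisfy all criteria.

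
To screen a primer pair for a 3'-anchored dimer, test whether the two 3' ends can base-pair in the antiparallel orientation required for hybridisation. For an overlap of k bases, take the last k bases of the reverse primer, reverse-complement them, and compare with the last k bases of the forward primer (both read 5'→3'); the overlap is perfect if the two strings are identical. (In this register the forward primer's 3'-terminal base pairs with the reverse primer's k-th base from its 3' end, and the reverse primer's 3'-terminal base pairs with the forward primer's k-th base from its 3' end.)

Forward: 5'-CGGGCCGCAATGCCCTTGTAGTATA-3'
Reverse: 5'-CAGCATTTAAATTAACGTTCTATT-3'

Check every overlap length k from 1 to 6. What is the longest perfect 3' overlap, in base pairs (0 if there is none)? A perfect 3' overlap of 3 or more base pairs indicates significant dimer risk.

Last 6 bases (5'→3') — forward …AGTATA, reverse …TCTATT.
Reverse complement of the reverse primer's last 6 bases: AATAGA; its first k bases are the reverse complement of the reverse primer's last k bases, so a perfect k-base overlap needs the forward primer's last k bases to equal them.
Comparing (forward last k vs required): k=1: A vs A ✓; k=2: TA vs AA ✗; k=3: ATA vs AAT ✗; k=4: TATA vs AATA ✗; k=5: GTATA vs AATAG ✗; k=6: AGTATA vs AATAGA ✗.
Only k = 1 is perfect, so the longest perfect 3' overlap is 1.

Longest perfect overlap: 1 complementary base pair; below the dimer-risk threshold (threshold 3).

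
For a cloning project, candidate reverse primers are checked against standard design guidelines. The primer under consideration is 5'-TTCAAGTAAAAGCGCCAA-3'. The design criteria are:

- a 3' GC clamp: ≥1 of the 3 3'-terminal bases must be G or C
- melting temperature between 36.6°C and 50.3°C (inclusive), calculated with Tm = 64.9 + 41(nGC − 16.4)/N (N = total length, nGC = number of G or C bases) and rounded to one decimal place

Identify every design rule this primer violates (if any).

Meets all criteria.

Base counts: A=8, T=3, G=3, C=4 (length 18).
GC clamp: 3' end CAA has 1 G/C ✓
Tm: Tm = 64.9 + 41·(7 − 16.4)/18 = 43.5°C ✓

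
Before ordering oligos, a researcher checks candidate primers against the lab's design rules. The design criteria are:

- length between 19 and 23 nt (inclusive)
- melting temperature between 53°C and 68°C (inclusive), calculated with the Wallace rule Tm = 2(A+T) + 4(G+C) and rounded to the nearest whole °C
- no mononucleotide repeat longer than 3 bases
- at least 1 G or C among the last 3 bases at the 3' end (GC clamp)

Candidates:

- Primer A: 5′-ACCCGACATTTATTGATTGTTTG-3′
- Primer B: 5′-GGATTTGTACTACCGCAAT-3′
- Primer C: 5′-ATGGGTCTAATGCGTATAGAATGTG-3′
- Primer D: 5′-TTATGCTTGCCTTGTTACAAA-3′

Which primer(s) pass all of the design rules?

Primer A only.

Primer A (23 nt, A=5 T=10 G=4 C=4): length 23 ✓; Tm = 2·15 + 4·8 = 62°C ✓; longest run = 3 ✓; 3' end TTG has 1 G/C ✓ — passes.
Primer B (19 nt, A=5 T=6 G=4 C=4): length 19 ✓; Tm = 2·11 + 4·8 = 54°C ✓; longest run = 3 ✓; 3' end AAT has 0 G/C, need ≥1 ✗ — fails.
Primer C (25 nt, A=7 T=8 G=8 C=2): length 25, outside 19–23 ✗; Tm = 2·15 + 4·10 = 70°C, outside 53–68°C ✗; longest run = 3 ✓; 3' end GTG has 2 G/C ✓ — fails.
Primer D (21 nt, A=5 T=9 G=3 C=4): length 21 ✓; Tm = 2·14 + 4·7 = 56°C ✓; longest run = 3 ✓; 3' end AAA has 0 G/C, need ≥1 ✗ — fails.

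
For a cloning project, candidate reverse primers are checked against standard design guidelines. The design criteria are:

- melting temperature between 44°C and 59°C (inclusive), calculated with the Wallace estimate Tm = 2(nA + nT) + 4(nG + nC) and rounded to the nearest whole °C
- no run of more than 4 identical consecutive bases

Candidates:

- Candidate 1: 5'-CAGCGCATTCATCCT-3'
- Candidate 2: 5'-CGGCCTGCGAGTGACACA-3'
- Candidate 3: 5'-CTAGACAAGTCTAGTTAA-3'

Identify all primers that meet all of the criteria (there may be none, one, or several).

Candidate 1 and Candidate 3.

Candidate 1 (15 nt, A=3 T=4 G=2 C=6): Tm = 2·7 + 4·8 = 46°C ✓; longest run = 2 ✓ — passes.
Candidate 2 (18 nt, A=4 T=2 G=6 C=6): Tm = 2·6 + 4·12 = 60°C, outside 44–59°C ✗; longest run = 2 ✓ — fails.
Candidate 3 (18 nt, A=7 T=5 G=3 C=3): Tm = 2·12 + 4·6 = 48°C ✓; longest run = 2 ✓ — passes.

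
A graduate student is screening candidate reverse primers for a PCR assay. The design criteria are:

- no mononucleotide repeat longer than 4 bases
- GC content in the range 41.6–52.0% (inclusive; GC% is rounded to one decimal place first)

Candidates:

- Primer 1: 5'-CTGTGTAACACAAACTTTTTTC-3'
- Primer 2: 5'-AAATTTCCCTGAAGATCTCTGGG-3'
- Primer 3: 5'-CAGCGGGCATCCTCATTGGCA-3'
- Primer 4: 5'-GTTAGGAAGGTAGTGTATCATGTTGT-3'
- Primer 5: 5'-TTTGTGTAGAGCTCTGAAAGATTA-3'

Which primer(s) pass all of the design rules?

Primer 1 (22 nt, A=6 T=9 G=2 C=5): longest run = 6, exceeds 4 ✗; GC 7/22 = 31.8%, outside 41.6–52.0% ✗ — fails.
Primer 2 (23 nt, A=6 T=7 G=5 C=5): longest run = 3 ✓; GC 10/23 = 43.5% ✓ — passes.
Primer 3 (21 nt, A=4 T=4 G=6 C=7): longest run = 3 ✓; GC 13/21 = 61.9%, outside 41.6–52.0% ✗ — fails.
Primer 4 (26 nt, A=6 T=10 G=9 C=1): longest run = 2 ✓; GC 10/26 = 38.5%, outside 41.6–52.0% ✗ — fails.
Primer 5 (24 nt, A=7 T=9 G=6 C=2): longest run = 3 ✓; GC 8/24 = 33.3%, outside 41.6–52.0% ✗ — fails.

Primer 2 only.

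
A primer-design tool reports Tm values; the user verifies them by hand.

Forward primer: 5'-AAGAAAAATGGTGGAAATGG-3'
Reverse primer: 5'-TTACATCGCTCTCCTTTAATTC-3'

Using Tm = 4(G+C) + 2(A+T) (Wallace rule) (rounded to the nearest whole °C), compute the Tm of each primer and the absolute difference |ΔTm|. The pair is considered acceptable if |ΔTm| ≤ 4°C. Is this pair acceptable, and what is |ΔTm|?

Forward: A=10 T=3 G=7 C=0 → Tm = 2·13 + 4·7 = 54°C.
Reverse: A=4 T=10 G=1 C=7 → Tm = 2·14 + 4·8 = 60°C.
|ΔTm| = |54 − 60| = 6°C, > 4°C.

|ΔTm| = 6°C; the pair is not acceptable.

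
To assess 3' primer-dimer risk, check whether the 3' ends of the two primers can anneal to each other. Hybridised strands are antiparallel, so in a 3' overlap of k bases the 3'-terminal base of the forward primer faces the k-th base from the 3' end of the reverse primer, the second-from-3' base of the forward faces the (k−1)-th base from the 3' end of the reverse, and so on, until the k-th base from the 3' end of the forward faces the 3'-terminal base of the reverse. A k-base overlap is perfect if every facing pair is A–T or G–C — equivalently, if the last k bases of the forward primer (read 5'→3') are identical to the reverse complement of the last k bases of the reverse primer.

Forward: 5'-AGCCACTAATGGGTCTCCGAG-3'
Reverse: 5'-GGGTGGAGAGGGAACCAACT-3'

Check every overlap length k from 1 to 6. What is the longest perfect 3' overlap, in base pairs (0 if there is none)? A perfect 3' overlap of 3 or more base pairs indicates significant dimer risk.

Last 6 bases (5'→3') — forward …TCCGAG, reverse …CCAACT.
Reverse complement of the reverse primer's last 6 bases: AGTTGG; its first k bases are the reverse complement of the reverse primer's last k bases, so a perfect k-base overlap needs the forward primer's last k bases to equal them.
Comparing (forward last k vs required): k=1: G vs A ✗; k=2: AG vs AG ✓; k=3: GAG vs AGT ✗; k=4: CGAG vs AGTT ✗; k=5: CCGAG vs AGTTG ✗; k=6: TCCGAG vs AGTTGG ✗.
Only k = 2 is perfect, so the longest perfect 3' overlap is 2.

Longest perfect overlap: 2 complementary base pairs; below the dimer-risk threshold (threshold 3).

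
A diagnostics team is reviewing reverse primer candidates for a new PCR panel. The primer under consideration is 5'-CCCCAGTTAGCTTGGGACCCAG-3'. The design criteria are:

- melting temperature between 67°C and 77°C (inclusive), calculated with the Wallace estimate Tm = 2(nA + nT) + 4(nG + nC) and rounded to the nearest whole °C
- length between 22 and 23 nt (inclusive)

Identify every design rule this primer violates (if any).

Base counts: A=4, T=4, G=6, C=8 (length 22).
Tm: Tm = 2·8 + 4·14 = 72°C ✓
length: length 22 ✓

Meets all criteria.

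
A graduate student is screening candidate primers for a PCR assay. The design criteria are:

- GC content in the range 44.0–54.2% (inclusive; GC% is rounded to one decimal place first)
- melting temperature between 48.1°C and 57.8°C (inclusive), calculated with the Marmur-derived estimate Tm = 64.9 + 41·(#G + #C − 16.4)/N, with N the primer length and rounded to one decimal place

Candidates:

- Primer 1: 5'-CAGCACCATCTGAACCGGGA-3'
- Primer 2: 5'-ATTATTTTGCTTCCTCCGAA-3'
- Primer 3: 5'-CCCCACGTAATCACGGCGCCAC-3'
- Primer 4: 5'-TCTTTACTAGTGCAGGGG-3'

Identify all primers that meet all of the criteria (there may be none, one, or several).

None of the candidates satisfy all criteria.

Primer 1 (20 nt, A=6 T=2 G=5 C=7): GC 12/20 = 60.0%, outside 44.0–54.2% ✗; Tm = 64.9 + 41·(12 − 16.4)/20 = 55.9°C ✓ — fails.
Primer 2 (20 nt, A=4 T=9 G=2 C=5): GC 7/20 = 35.0%, outside 44.0–54.2% ✗; Tm = 64.9 + 41·(7 − 16.4)/20 = 45.6°C, outside 48.1–57.8°C ✗ — fails.
Primer 3 (22 nt, A=5 T=2 G=4 C=11): GC 15/22 = 68.2%, outside 44.0–54.2% ✗; Tm = 64.9 + 41·(15 − 16.4)/22 = 62.3°C, outside 48.1–57.8°C ✗ — fails.
Primer 4 (18 nt, A=3 T=6 G=6 C=3): GC 9/18 = 50.0% ✓; Tm = 64.9 + 41·(9 − 16.4)/18 = 48.0°C, outside 48.1–57.8°C ✗ — fails.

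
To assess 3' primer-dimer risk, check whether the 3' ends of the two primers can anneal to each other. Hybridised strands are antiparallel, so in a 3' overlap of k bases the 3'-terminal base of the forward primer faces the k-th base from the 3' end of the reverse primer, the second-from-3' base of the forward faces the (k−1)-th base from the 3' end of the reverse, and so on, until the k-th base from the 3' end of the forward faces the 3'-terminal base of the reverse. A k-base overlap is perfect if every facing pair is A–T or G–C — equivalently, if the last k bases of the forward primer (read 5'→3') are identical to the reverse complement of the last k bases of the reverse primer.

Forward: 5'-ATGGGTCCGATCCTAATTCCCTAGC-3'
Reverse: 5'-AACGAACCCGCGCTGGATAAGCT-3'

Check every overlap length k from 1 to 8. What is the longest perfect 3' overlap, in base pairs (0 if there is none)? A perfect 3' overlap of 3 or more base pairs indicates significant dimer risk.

Longest perfect overlap: 3 complementary base pairs; significant dimer risk (threshold 3).

Last 8 bases (5'→3') — forward …TCCCTAGC, reverse …GATAAGCT.
Reverse complement of the reverse primer's last 8 bases: AGCTTATC; its first k bases are the reverse complement of the reverse primer's last k bases, so a perfect k-base overlap needs the forward primer's last k bases to equal them.
Comparing (forward last k vs required): k=1: C vs A ✗; k=2: GC vs AG ✗; k=3: AGC vs AGC ✓; k=4: TAGC vs AGCT ✗; k=5: CTAGC vs AGCTT ✗; k=6: CCTAGC vs AGCTTA ✗; k=7: CCCTAGC vs AGCTTAT ✗; k=8: TCCCTAGC vs AGCTTATC ✗.
Only k = 3 is perfect, so the longest perfect 3' overlap is 3.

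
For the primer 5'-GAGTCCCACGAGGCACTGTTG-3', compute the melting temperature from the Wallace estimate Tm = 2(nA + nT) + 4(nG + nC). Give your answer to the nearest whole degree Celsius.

Base counts: A=4, T=4, G=7, C=6 (length 21).
Tm = 2·(4+4) + 4·(7+6) = 2·8 + 4·13 = 16 + 52 = 68°C.

68°C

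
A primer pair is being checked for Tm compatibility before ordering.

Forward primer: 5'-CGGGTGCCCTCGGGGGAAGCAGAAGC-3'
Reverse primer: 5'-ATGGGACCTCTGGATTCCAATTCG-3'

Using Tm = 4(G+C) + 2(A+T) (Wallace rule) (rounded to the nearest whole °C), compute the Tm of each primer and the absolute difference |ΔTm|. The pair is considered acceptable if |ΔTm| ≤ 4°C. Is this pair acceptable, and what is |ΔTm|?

Forward: A=5 T=2 G=12 C=7 → Tm = 2·7 + 4·19 = 90°C.
Reverse: A=5 T=7 G=6 C=6 → Tm = 2·12 + 4·12 = 72°C.
|ΔTm| = |90 − 72| = 18°C, > 4°C.

|ΔTm| = 18°C; the pair is not acceptable.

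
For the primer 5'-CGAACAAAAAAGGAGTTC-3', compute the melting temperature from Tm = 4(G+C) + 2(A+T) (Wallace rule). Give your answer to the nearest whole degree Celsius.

Base counts: A=9, T=2, G=4, C=3 (length 18).
Tm = 2·(9+2) + 4·(4+3) = 2·11 + 4·7 = 22 + 28 = 50°C.

50°C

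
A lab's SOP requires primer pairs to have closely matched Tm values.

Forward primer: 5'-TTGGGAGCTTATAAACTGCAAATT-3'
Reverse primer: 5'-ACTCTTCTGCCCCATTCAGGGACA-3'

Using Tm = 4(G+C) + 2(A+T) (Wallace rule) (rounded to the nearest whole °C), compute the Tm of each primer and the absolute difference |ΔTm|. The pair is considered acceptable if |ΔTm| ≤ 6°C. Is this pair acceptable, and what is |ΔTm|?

|ΔTm| = 10°C; the pair is not acceptable.

Forward: A=8 T=8 G=5 C=3 → Tm = 2·16 + 4·8 = 64°C.
Reverse: A=5 T=6 G=4 C=9 → Tm = 2·11 + 4·13 = 74°C.
|ΔTm| = |64 − 74| = 10°C, > 6°C.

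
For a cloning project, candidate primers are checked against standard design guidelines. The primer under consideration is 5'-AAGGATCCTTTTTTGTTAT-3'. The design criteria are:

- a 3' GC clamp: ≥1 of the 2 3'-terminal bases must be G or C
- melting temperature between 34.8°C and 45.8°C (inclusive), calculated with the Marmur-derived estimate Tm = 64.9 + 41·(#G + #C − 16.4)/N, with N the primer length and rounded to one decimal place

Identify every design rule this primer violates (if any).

Fails: GC clamp.

Base counts: A=4, T=10, G=3, C=2 (length 19).
GC clamp: 3' end AT has 0 G/C, need ≥1 ✗
Tm: Tm = 64.9 + 41·(5 − 16.4)/19 = 40.3°C ✓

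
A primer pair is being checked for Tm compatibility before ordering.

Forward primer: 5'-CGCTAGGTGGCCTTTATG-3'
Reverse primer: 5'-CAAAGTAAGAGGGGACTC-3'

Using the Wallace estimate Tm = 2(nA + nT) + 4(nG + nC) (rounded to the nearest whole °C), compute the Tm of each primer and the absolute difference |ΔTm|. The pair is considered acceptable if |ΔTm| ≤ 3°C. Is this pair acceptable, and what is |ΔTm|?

Forward: A=2 T=6 G=6 C=4 → Tm = 2·8 + 4·10 = 56°C.
Reverse: A=7 T=2 G=6 C=3 → Tm = 2·9 + 4·9 = 54°C.
|ΔTm| = |56 − 54| = 2°C, ≤ 3°C.

|ΔTm| = 2°C; the pair is acceptable.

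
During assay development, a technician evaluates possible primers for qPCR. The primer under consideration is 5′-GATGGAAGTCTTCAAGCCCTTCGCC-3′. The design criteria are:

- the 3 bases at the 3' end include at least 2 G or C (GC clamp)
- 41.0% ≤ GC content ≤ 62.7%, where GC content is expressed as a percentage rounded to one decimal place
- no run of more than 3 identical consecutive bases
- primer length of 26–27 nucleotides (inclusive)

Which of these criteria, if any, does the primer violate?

Base counts: A=5, T=6, G=6, C=8 (length 25).
GC clamp: 3' end GCC has 3 G/C ✓
GC content: GC 14/25 = 56.0% ✓
homopolymer run: longest run = 3 ✓
length: length 25, outside 26–27 ✗

Fails: length.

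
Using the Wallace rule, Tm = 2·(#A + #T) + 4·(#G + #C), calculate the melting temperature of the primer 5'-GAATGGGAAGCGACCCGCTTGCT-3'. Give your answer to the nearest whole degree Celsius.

Base counts: A=5, T=4, G=8, C=6 (length 23).
Tm = 2·(5+4) + 4·(8+6) = 2·9 + 4·14 = 18 + 56 = 74°C.

74°C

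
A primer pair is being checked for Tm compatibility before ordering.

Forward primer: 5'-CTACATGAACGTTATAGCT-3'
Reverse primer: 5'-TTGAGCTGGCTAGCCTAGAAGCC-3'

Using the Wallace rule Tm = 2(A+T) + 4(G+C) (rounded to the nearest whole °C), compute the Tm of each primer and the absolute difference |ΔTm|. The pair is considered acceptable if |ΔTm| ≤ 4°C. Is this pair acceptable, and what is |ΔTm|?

|ΔTm| = 20°C; the pair is not acceptable.

Forward: A=6 T=6 G=3 C=4 → Tm = 2·12 + 4·7 = 52°C.
Reverse: A=5 T=5 G=7 C=6 → Tm = 2·10 + 4·13 = 72°C.
|ΔTm| = |52 − 72| = 20°C, > 4°C.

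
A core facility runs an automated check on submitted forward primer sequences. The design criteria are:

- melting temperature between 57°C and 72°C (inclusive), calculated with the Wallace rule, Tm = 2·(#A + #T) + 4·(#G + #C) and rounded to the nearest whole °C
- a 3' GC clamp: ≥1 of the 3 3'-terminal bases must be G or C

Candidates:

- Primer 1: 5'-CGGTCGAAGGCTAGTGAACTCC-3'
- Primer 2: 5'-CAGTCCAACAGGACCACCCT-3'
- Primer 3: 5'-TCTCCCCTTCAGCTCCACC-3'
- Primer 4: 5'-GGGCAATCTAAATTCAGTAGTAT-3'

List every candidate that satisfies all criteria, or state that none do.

Primer 1, Primer 2 and Primer 3.

Primer 1 (22 nt, A=5 T=4 G=7 C=6): Tm = 2·9 + 4·13 = 70°C ✓; 3' end TCC has 2 G/C ✓ — passes.
Primer 2 (20 nt, A=6 T=2 G=3 C=9): Tm = 2·8 + 4·12 = 64°C ✓; 3' end CCT has 2 G/C ✓ — passes.
Primer 3 (19 nt, A=2 T=5 G=1 C=11): Tm = 2·7 + 4·12 = 62°C ✓; 3' end ACC has 2 G/C ✓ — passes.
Primer 4 (23 nt, A=8 T=7 G=5 C=3): Tm = 2·15 + 4·8 = 62°C ✓; 3' end TAT has 0 G/C, need ≥1 ✗ — fails.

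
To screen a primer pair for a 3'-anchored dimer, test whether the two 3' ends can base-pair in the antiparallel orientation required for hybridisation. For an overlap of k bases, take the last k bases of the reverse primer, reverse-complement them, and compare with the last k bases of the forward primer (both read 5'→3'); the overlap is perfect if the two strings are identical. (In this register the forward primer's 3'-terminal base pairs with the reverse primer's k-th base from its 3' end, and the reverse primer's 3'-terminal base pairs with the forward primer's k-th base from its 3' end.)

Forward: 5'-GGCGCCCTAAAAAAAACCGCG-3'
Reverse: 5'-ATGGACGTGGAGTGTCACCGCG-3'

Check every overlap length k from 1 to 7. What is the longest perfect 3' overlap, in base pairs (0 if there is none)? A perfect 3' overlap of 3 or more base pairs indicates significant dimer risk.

Longest perfect overlap: 4 complementary base pairs; significant dimer risk (threshold 3).

Last 7 bases (5'→3') — forward …AACCGCG, reverse …CACCGCG.
Reverse complement of the reverse primer's last 7 bases: CGCGGTG; its first k bases are the reverse complement of the reverse primer's last k bases, so a perfect k-base overlap needs the forward primer's last k bases to equal them.
Comparing (forward last k vs required): k=1: G vs C ✗; k=2: CG vs CG ✓; k=3: GCG vs CGC ✗; k=4: CGCG vs CGCG ✓; k=5: CCGCG vs CGCGG ✗; k=6: ACCGCG vs CGCGGT ✗; k=7: AACCGCG vs CGCGGTG ✗.
Perfect overlaps at k = 2, 4; the largest is 4.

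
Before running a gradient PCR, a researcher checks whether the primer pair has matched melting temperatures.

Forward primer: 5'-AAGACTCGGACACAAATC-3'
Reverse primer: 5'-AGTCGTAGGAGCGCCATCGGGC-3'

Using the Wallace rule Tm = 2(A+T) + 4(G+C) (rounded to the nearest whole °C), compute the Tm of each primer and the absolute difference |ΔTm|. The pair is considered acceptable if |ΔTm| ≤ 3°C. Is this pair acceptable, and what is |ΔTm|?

Forward: A=8 T=2 G=3 C=5 → Tm = 2·10 + 4·8 = 52°C.
Reverse: A=4 T=3 G=9 C=6 → Tm = 2·7 + 4·15 = 74°C.
|ΔTm| = |52 − 74| = 22°C, > 3°C.

|ΔTm| = 22°C; the pair is not acceptable.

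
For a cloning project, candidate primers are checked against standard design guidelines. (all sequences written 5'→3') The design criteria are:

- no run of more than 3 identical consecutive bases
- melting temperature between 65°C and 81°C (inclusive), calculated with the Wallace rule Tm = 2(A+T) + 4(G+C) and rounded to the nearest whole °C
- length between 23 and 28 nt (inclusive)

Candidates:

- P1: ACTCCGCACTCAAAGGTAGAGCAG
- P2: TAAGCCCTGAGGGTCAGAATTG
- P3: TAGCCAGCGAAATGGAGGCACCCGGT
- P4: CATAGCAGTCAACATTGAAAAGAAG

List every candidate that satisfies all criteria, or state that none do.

P1 (24 nt, A=8 T=3 G=6 C=7): longest run = 3 ✓; Tm = 2·11 + 4·13 = 74°C ✓; length 24 ✓ — passes.
P2 (22 nt, A=6 T=5 G=7 C=4): longest run = 3 ✓; Tm = 2·11 + 4·11 = 66°C ✓; length 22, outside 23–28 ✗ — fails.
P3 (26 nt, A=7 T=3 G=9 C=7): longest run = 3 ✓; Tm = 2·10 + 4·16 = 84°C, outside 65–81°C ✗; length 26 ✓ — fails.
P4 (25 nt, A=12 T=4 G=5 C=4): longest run = 4, exceeds 3 ✗; Tm = 2·16 + 4·9 = 68°C ✓; length 25 ✓ — fails.

P1 only.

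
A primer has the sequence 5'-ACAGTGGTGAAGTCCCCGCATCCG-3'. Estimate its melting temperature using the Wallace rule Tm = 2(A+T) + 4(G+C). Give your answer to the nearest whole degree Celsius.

Base counts: A=5, T=4, G=7, C=8 (length 24).
Tm = 2·(5+4) + 4·(7+8) = 2·9 + 4·15 = 18 + 60 = 78°C.

78°C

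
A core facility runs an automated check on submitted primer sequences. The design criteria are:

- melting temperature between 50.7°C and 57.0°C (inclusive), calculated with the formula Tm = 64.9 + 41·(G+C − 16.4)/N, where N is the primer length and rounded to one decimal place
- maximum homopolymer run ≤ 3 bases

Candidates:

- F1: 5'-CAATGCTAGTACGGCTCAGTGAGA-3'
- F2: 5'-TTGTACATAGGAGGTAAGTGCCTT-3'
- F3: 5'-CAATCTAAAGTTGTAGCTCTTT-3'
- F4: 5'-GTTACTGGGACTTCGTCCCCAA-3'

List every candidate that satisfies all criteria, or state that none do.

F2 only.

F1 (24 nt, A=7 T=5 G=7 C=5): Tm = 64.9 + 41·(12 − 16.4)/24 = 57.4°C, outside 50.7–57.0°C ✗; longest run = 2 ✓ — fails.
F2 (24 nt, A=6 T=8 G=7 C=3): Tm = 64.9 + 41·(10 − 16.4)/24 = 54.0°C ✓; longest run = 2 ✓ — passes.
F3 (22 nt, A=6 T=9 G=3 C=4): Tm = 64.9 + 41·(7 − 16.4)/22 = 47.4°C, outside 50.7–57.0°C ✗; longest run = 3 ✓ — fails.
F4 (22 nt, A=4 T=6 G=5 C=7): Tm = 64.9 + 41·(12 − 16.4)/22 = 56.7°C ✓; longest run = 4, exceeds 3 ✗ — fails.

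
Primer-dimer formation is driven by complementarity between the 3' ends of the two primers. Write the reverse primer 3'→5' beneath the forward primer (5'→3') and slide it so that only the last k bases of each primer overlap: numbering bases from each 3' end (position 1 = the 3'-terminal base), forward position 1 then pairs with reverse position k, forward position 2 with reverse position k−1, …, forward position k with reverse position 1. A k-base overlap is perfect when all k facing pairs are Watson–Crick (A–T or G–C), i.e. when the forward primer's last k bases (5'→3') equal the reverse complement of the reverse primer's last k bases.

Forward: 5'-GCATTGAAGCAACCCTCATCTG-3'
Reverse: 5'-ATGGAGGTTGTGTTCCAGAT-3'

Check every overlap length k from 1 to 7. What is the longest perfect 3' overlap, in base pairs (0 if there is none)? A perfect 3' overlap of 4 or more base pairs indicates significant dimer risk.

Longest perfect overlap: 5 complementary base pairs; significant dimer risk (threshold 4).

Last 7 bases (5'→3') — forward …TCATCTG, reverse …TCCAGAT.
Reverse complement of the reverse primer's last 7 bases: ATCTGGA; its first k bases are the reverse complement of the reverse primer's last k bases, so a perfect k-base overlap needs the forward primer's last k bases to equal them.
Comparing (forward last k vs required): k=1: G vs A ✗; k=2: TG vs AT ✗; k=3: CTG vs ATC ✗; k=4: TCTG vs ATCT ✗; k=5: ATCTG vs ATCTG ✓; k=6: CATCTG vs ATCTGG ✗; k=7: TCATCTG vs ATCTGGA ✗.
Only k = 5 is perfect, so the longest perfect 3' overlap is 5.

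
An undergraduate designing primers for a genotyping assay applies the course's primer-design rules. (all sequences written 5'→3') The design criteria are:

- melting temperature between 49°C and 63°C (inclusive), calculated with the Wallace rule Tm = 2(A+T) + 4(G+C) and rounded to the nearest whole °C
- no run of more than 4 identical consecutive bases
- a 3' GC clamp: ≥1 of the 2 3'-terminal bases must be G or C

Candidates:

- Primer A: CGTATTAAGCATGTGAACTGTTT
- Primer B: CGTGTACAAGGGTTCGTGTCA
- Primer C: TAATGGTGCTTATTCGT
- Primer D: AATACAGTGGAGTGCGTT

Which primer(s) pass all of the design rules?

Primer A (23 nt, A=6 T=9 G=5 C=3): Tm = 2·15 + 4·8 = 62°C ✓; longest run = 3 ✓; 3' end TT has 0 G/C, need ≥1 ✗ — fails.
Primer B (21 nt, A=4 T=6 G=7 C=4): Tm = 2·10 + 4·11 = 64°C, outside 49–63°C ✗; longest run = 3 ✓; 3' end CA has 1 G/C ✓ — fails.
Primer C (17 nt, A=3 T=8 G=4 C=2): Tm = 2·11 + 4·6 = 46°C, outside 49–63°C ✗; longest run = 2 ✓; 3' end GT has 1 G/C ✓ — fails.
Primer D (18 nt, A=5 T=5 G=6 C=2): Tm = 2·10 + 4·8 = 52°C ✓; longest run = 2 ✓; 3' end TT has 0 G/C, need ≥1 ✗ — fails.

None of the candidates satisfy all criteria.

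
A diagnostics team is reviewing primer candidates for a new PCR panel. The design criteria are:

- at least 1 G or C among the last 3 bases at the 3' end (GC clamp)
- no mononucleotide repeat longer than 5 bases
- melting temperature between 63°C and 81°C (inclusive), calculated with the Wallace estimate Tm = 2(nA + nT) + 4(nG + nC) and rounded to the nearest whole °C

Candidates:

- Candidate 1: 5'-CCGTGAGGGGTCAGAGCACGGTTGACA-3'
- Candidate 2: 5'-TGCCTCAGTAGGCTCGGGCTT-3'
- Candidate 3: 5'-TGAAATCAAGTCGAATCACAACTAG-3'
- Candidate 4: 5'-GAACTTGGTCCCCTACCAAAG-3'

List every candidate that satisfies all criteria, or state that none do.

Candidate 2, Candidate 3 and Candidate 4.

Candidate 1 (27 nt, A=6 T=4 G=11 C=6): 3' end ACA has 1 G/C ✓; longest run = 4 ✓; Tm = 2·10 + 4·17 = 88°C, outside 63–81°C ✗ — fails.
Candidate 2 (21 nt, A=2 T=6 G=7 C=6): 3' end CTT has 1 G/C ✓; longest run = 3 ✓; Tm = 2·8 + 4·13 = 68°C ✓ — passes.
Candidate 3 (25 nt, A=11 T=5 G=4 C=5): 3' end TAG has 1 G/C ✓; longest run = 3 ✓; Tm = 2·16 + 4·9 = 68°C ✓ — passes.
Candidate 4 (21 nt, A=6 T=4 G=4 C=7): 3' end AAG has 1 G/C ✓; longest run = 4 ✓; Tm = 2·10 + 4·11 = 64°C ✓ — passes.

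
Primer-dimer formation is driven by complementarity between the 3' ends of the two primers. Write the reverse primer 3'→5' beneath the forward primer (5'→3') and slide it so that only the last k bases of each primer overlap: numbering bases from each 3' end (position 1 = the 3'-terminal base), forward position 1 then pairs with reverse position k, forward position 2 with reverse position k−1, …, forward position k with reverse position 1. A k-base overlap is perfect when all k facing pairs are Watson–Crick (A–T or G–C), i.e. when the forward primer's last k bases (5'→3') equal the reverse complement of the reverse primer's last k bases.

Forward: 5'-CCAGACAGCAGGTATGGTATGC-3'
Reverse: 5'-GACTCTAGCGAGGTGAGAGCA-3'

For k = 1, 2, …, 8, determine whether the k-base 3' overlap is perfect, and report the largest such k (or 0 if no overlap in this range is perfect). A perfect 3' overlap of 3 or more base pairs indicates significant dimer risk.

Last 8 bases (5'→3') — forward …TGGTATGC, reverse …TGAGAGCA.
Reverse complement of the reverse primer's last 8 bases: TGCTCTCA; its first k bases are the reverse complement of the reverse primer's last k bases, so a perfect k-base overlap needs the forward primer's last k bases to equal them.
Comparing (forward last k vs required): k=1: C vs T ✗; k=2: GC vs TG ✗; k=3: TGC vs TGC ✓; k=4: ATGC vs TGCT ✗; k=5: TATGC vs TGCTC ✗; k=6: GTATGC vs TGCTCT ✗; k=7: GGTATGC vs TGCTCTC ✗; k=8: TGGTATGC vs TGCTCTCA ✗.
Only k = 3 is perfect, so the longest perfect 3' overlap is 3.

Longest perfect overlap: 3 complementary base pairs; significant dimer risk (threshold 3).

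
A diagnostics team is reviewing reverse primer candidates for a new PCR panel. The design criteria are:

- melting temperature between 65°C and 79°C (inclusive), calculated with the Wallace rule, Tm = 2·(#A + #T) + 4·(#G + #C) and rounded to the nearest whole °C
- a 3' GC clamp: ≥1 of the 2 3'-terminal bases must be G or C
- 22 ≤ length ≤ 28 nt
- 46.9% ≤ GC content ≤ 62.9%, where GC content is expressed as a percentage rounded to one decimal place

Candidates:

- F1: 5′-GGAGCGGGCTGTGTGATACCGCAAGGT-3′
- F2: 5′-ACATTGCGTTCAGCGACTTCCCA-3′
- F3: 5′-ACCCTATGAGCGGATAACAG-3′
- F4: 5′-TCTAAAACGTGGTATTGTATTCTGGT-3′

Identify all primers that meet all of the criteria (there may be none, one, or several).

F2 only.

F1 (27 nt, A=5 T=5 G=12 C=5): Tm = 2·10 + 4·17 = 88°C, outside 65–79°C ✗; 3' end GT has 1 G/C ✓; length 27 ✓; GC 17/27 = 63.0%, outside 46.9–62.9% ✗ — fails.
F2 (23 nt, A=5 T=6 G=4 C=8): Tm = 2·11 + 4·12 = 70°C ✓; 3' end CA has 1 G/C ✓; length 23 ✓; GC 12/23 = 52.2% ✓ — passes.
F3 (20 nt, A=7 T=3 G=5 C=5): Tm = 2·10 + 4·10 = 60°C, outside 65–79°C ✗; 3' end AG has 1 G/C ✓; length 20, outside 22–28 ✗; GC 10/20 = 50.0% ✓ — fails.
F4 (26 nt, A=6 T=11 G=6 C=3): Tm = 2·17 + 4·9 = 70°C ✓; 3' end GT has 1 G/C ✓; length 26 ✓; GC 9/26 = 34.6%, outside 46.9–62.9% ✗ — fails.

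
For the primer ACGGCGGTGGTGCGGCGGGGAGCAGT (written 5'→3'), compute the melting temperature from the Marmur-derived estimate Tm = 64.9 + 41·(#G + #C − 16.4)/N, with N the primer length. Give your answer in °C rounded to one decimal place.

Base counts: A=3, T=3, G=15, C=5; G+C = 20, N = 26.
Tm = 64.9 + 41·(20 − 16.4)/26 = 64.9 + 147.60/26 = 70.6°C.

70.6°C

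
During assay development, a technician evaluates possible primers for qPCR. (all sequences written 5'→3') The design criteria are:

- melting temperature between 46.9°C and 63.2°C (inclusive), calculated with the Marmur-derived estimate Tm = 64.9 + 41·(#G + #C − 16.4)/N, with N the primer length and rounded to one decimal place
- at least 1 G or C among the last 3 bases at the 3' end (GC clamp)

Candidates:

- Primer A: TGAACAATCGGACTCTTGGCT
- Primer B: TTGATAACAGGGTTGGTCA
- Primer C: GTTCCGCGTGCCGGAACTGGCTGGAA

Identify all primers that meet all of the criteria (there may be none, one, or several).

Primer A only.

Primer A (21 nt, A=5 T=6 G=5 C=5): Tm = 64.9 + 41·(10 − 16.4)/21 = 52.4°C ✓; 3' end GCT has 2 G/C ✓ — passes.
Primer B (19 nt, A=5 T=6 G=6 C=2): Tm = 64.9 + 41·(8 − 16.4)/19 = 46.8°C, outside 46.9–63.2°C ✗; 3' end TCA has 1 G/C ✓ — fails.
Primer C (26 nt, A=4 T=5 G=10 C=7): Tm = 64.9 + 41·(17 − 16.4)/26 = 65.8°C, outside 46.9–63.2°C ✗; 3' end GAA has 1 G/C ✓ — fails.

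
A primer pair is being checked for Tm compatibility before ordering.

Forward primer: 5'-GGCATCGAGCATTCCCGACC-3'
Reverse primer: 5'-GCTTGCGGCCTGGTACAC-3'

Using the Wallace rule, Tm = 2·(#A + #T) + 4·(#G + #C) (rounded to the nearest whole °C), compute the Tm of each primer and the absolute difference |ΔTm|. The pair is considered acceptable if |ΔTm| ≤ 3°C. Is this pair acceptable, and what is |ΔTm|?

Forward: A=4 T=3 G=5 C=8 → Tm = 2·7 + 4·13 = 66°C.
Reverse: A=2 T=4 G=6 C=6 → Tm = 2·6 + 4·12 = 60°C.
|ΔTm| = |66 − 60| = 6°C, > 3°C.

|ΔTm| = 6°C; the pair is not acceptable.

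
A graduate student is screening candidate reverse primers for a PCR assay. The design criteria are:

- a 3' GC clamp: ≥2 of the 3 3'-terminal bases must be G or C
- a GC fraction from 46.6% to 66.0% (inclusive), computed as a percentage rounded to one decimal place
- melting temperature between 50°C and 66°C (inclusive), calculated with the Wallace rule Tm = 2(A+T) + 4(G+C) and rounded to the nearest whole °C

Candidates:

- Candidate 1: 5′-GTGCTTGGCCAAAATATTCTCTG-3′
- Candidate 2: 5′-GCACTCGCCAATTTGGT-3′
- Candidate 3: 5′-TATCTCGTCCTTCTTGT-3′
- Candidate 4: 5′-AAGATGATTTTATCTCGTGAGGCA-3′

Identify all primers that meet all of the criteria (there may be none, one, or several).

Candidate 1 (23 nt, A=5 T=8 G=5 C=5): 3' end CTG has 2 G/C ✓; GC 10/23 = 43.5%, outside 46.6–66.0% ✗; Tm = 2·13 + 4·10 = 66°C ✓ — fails.
Candidate 2 (17 nt, A=3 T=5 G=4 C=5): 3' end GGT has 2 G/C ✓; GC 9/17 = 52.9% ✓; Tm = 2·8 + 4·9 = 52°C ✓ — passes.
Candidate 3 (17 nt, A=1 T=9 G=2 C=5): 3' end TGT has 1 G/C, need ≥2 ✗; GC 7/17 = 41.2%, outside 46.6–66.0% ✗; Tm = 2·10 + 4·7 = 48°C, outside 50–66°C ✗ — fails.
Candidate 4 (24 nt, A=7 T=8 G=6 C=3): 3' end GCA has 2 G/C ✓; GC 9/24 = 37.5%, outside 46.6–66.0% ✗; Tm = 2·15 + 4·9 = 66°C ✓ — fails.

Candidate 2 only.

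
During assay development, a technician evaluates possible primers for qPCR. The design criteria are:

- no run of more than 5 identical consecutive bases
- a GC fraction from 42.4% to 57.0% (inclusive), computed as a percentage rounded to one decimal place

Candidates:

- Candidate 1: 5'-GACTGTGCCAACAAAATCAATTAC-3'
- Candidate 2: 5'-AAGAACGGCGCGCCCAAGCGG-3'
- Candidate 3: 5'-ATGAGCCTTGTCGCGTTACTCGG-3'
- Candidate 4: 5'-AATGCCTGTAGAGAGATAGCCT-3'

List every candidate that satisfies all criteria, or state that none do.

Candidate 1 (24 nt, A=10 T=5 G=3 C=6): longest run = 4 ✓; GC 9/24 = 37.5%, outside 42.4–57.0% ✗ — fails.
Candidate 2 (21 nt, A=6 T=0 G=8 C=7): longest run = 3 ✓; GC 15/21 = 71.4%, outside 42.4–57.0% ✗ — fails.
Candidate 3 (23 nt, A=3 T=7 G=7 C=6): longest run = 2 ✓; GC 13/23 = 56.5% ✓ — passes.
Candidate 4 (22 nt, A=7 T=5 G=6 C=4): longest run = 2 ✓; GC 10/22 = 45.5% ✓ — passes.

Candidate 3 and Candidate 4.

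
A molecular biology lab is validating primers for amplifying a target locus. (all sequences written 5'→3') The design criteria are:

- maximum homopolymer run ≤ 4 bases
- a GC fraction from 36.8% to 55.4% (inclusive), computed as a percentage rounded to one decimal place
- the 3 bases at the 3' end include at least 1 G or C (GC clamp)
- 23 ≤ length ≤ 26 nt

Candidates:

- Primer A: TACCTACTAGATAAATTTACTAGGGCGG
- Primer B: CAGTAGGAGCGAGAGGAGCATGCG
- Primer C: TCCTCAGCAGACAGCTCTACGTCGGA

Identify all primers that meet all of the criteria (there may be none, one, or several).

None of the candidates satisfy all criteria.

Primer A (28 nt, A=9 T=8 G=6 C=5): longest run = 3 ✓; GC 11/28 = 39.3% ✓; 3' end CGG has 3 G/C ✓; length 28, outside 23–26 ✗ — fails.
Primer B (24 nt, A=7 T=2 G=11 C=4): longest run = 2 ✓; GC 15/24 = 62.5%, outside 36.8–55.4% ✗; 3' end GCG has 3 G/C ✓; length 24 ✓ — fails.
Primer C (26 nt, A=6 T=5 G=6 C=9): longest run = 2 ✓; GC 15/26 = 57.7%, outside 36.8–55.4% ✗; 3' end GGA has 2 G/C ✓; length 26 ✓ — fails.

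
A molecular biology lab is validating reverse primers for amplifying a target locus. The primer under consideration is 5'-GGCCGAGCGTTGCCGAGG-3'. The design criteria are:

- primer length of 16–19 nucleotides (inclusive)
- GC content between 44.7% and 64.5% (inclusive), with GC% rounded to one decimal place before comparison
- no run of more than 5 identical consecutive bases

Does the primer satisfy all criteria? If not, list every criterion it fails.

Base counts: A=2, T=2, G=9, C=5 (length 18).
length: length 18 ✓
GC content: GC 14/18 = 77.8%, outside 44.7–64.5% ✗
homopolymer run: longest run = 2 ✓

Fails: GC content.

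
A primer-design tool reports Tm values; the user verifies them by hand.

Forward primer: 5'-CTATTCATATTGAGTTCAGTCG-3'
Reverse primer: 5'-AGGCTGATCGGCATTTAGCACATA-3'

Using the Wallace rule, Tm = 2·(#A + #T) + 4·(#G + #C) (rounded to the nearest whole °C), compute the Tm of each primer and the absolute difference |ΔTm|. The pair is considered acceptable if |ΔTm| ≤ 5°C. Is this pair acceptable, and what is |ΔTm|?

|ΔTm| = 10°C; the pair is not acceptable.

Forward: A=5 T=9 G=4 C=4 → Tm = 2·14 + 4·8 = 60°C.
Reverse: A=7 T=6 G=6 C=5 → Tm = 2·13 + 4·11 = 70°C.
|ΔTm| = |60 − 70| = 10°C, > 5°C.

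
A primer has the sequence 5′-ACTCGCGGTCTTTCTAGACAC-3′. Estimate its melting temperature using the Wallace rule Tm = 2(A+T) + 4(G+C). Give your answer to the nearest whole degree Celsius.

64°C

Base counts: A=4, T=6, G=4, C=7 (length 21).
Tm = 2·(4+6) + 4·(4+7) = 2·10 + 4·11 = 20 + 44 = 64°C.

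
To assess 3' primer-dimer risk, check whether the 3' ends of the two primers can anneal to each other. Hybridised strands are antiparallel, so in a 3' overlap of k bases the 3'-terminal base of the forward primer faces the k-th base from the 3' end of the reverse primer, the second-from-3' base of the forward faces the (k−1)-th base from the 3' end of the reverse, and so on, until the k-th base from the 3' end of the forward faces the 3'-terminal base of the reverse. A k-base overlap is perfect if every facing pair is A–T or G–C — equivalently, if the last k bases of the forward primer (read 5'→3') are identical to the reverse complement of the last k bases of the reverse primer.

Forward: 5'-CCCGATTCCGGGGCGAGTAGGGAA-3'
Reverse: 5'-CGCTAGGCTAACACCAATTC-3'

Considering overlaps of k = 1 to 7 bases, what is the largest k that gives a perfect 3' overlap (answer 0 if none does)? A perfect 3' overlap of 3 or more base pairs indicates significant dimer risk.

Last 7 bases (5'→3') — forward …TAGGGAA, reverse …CCAATTC.
Reverse complement of the reverse primer's last 7 bases: GAATTGG; its first k bases are the reverse complement of the reverse primer's last k bases, so a perfect k-base overlap needs the forward primer's last k bases to equal them.
Comparing (forward last k vs required): k=1: A vs G ✗; k=2: AA vs GA ✗; k=3: GAA vs GAA ✓; k=4: GGAA vs GAAT ✗; k=5: GGGAA vs GAATT ✗; k=6: AGGGAA vs GAATTG ✗; k=7: TAGGGAA vs GAATTGG ✗.
Only k = 3 is perfect, so the longest perfect 3' overlap is 3.

Longest perfect overlap: 3 complementary base pairs; significant dimer risk (threshold 3).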